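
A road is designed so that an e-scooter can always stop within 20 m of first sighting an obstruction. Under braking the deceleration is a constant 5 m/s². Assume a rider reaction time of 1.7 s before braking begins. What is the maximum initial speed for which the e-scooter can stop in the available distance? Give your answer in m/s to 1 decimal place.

Maximum speed ≈ 8.0 m/s

Stopping distance: v·t_r + v²/(2a) = 20 with t_r = 1.7 s and a = 5.000 m/s².
So v² + 17.000 v − 200.00 = 0.
Positive root: v = −a·t_r + √((a·t_r)² + 2a·d) = −8.500 + √(72.250 + 200.00) = 8.0000 m/s.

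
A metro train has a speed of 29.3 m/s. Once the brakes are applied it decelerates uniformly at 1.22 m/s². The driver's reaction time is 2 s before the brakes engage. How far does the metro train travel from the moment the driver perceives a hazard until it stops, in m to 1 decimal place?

Total stopping distance ≈ 410.4 m

Reaction distance = v·t_r = 29.3000 × 2 = 58.600 m.
Braking distance = v²/(2a) = 29.3000² / (2 × 1.220) = 858.490 / 2.440 = 351.840 m.
Total = 58.600 + 351.840 = 410.440 m.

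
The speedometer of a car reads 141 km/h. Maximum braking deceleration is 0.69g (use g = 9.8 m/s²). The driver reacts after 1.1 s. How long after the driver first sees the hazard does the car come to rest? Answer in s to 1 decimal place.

141 km/h ÷ 3.6 = 39.1667 m/s.
a = 0.69 × 9.8 = 6.762 m/s².
Braking time = v/a = 39.1667 / 6.762 = 5.792 s.
Total = 1.1 + 5.792 = 6.892 s.

Total time ≈ 6.9 s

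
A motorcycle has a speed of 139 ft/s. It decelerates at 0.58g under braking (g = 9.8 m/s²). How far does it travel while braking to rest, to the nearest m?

139 ft/s × 0.3048 = 42.3672 m/s.
a = 0.58 × 9.8 = 5.684 m/s².
Braking distance = v²/(2a) = 42.3672² / (2 × 5.684) = 1794.980 / 11.368 = 157.898 m.

Braking distance ≈ 158 m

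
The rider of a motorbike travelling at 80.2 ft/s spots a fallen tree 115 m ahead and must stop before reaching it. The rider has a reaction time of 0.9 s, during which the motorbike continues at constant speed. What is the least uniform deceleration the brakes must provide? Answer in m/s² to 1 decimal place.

Required deceleration ≈ 3.2 m/s²

80.2 ft/s × 0.3048 = 24.4450 m/s.
Distance covered during reaction = 24.4450 × 0.9 = 22.001 m.
Distance available for braking: 115 − 22.001 = 92.999 m.
v² = 2a·d ⇒ a = v²/(2d) = 24.4450² / (2 × 92.999) = 597.558 / 185.998 = 3.2127 m/s².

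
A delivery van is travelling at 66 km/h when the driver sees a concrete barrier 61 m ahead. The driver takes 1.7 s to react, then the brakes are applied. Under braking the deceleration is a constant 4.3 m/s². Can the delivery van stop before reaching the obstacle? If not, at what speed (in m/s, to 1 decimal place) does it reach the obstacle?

No — it strikes the obstacle at 8.9 m/s

66 km/h ÷ 3.6 = 18.3333 m/s.
Reaction distance = 18.3333 × 1.7 = 31.167 m.
Braking distance needed to stop: v²/(2a) = 336.110 / 8.600 = 39.083 m, so total needed = 31.167 + 39.083 = 70.250 m > 61 m — it cannot stop.
Distance remaining when braking begins: 61 − 31.167 = 29.833 m.
v² = v₀² − 2a·d = 336.110 − 2 × 4.300 × 29.833 = 79.546 m²/s².
v = √79.546 = 8.919 m/s.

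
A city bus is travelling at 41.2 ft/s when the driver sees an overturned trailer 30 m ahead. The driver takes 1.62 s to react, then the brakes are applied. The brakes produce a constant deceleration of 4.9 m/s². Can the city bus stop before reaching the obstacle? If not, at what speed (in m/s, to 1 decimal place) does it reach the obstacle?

No — it strikes the obstacle at 7.9 m/s

41.2 ft/s × 0.3048 = 12.5578 m/s.
Reaction distance = 12.5578 × 1.62 = 20.344 m.
Braking distance needed to stop: v²/(2a) = 157.698 / 9.800 = 16.092 m, so total needed = 20.344 + 16.092 = 36.436 m > 30 m — it cannot stop.
Distance remaining when braking begins: 30 − 20.344 = 9.656 m.
v² = v₀² − 2a·d = 157.698 − 2 × 4.900 × 9.656 = 63.069 m²/s².
v = √63.069 = 7.942 m/s.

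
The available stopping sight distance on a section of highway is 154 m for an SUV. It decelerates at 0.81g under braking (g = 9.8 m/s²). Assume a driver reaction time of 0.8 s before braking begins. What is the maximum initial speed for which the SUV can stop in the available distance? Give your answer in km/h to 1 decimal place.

Maximum speed ≈ 156.6 km/h

a = 0.81 × 9.8 = 7.938 m/s².
Stopping distance: v·t_r + v²/(2a) = 154 with t_r = 0.8 s and a = 7.938 m/s².
So v² + 12.701 v − 2444.90 = 0.
Positive root: v = −a·t_r + √((a·t_r)² + 2a·d) = −6.350 + √(40.322 + 2444.90) = 43.5020 m/s.
43.5020 m/s × 3.6 = 156.607 km/h.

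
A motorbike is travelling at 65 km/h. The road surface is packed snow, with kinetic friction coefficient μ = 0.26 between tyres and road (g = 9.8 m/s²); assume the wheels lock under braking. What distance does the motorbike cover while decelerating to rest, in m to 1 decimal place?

65 km/h ÷ 3.6 = 18.0556 m/s.
a = μg = 0.26 × 9.8 = 2.548 m/s².
Braking distance = v²/(2a) = 18.0556² / (2 × 2.548) = 326.005 / 5.096 = 63.973 m.

Braking distance ≈ 64.0 m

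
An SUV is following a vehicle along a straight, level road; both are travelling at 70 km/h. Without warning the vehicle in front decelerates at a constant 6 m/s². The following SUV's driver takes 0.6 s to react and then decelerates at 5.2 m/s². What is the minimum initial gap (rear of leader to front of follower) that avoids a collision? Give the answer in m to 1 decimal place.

70 km/h ÷ 3.6 = 19.4444 m/s.
Leader travels v²/(2a_L) = 378.085 / 12.000 = 31.507 m before stopping.
Follower covers v·t_r = 19.4444 × 0.6 = 11.667 m while reacting, then v²/(2a_F) = 378.085 / 10.400 = 36.354 m while braking, for a total of 11.667 + 36.354 = 48.021 m.
Since a_F ≤ a_L and the follower starts braking later, the follower is never slower than the leader, so the closest approach is when both have stopped.
Minimum gap = 48.021 − 31.507 = 16.514 m.

Minimum gap ≈ 16.5 m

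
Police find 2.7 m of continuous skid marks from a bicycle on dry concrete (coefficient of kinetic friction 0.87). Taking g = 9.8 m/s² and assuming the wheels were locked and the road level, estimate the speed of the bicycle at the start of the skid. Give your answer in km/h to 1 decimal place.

Initial speed ≈ 24.4 km/h

Deceleration a = μg = 0.87 × 9.8 = 8.526 m/s².
v = √(2a·d) = √(2 × 8.526 × 2.7) = √46.040 = 6.7853 m/s.
= 6.7853 × 3.6 = 24.427 km/h.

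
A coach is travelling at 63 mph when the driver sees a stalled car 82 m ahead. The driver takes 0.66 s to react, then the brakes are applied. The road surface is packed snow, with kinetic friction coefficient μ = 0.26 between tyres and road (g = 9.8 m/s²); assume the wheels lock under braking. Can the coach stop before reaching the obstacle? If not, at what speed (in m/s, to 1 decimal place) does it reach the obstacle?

63 mph × 0.44704 = 28.1635 m/s.
a = μg = 0.26 × 9.8 = 2.548 m/s².
Reaction distance = 28.1635 × 0.66 = 18.588 m.
Braking distance needed to stop: v²/(2a) = 793.183 / 5.096 = 155.648 m, so total needed = 18.588 + 155.648 = 174.236 m > 82 m — it cannot stop.
Distance remaining when braking begins: 82 − 18.588 = 63.412 m.
v² = v₀² − 2a·d = 793.183 − 2 × 2.548 × 63.412 = 470.035 m²/s².
v = √470.035 = 21.680 m/s.

No — it strikes the obstacle at 21.7 m/s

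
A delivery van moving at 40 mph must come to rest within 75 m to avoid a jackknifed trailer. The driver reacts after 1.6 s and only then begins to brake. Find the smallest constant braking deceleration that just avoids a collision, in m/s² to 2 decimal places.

40 mph × 0.44704 = 17.8816 m/s.
Distance covered during reaction = 17.8816 × 1.6 = 28.611 m.
Distance available for braking: 75 − 28.611 = 46.389 m.
v² = 2a·d ⇒ a = v²/(2d) = 17.8816² / (2 × 46.389) = 319.752 / 92.778 = 3.4464 m/s².

Required deceleration ≈ 3.45 m/s²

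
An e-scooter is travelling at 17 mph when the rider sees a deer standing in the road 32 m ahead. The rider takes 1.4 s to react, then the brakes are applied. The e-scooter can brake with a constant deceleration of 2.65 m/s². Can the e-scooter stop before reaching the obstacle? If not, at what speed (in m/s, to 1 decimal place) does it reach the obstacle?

17 mph × 0.44704 = 7.5997 m/s.
Reaction distance = 7.5997 × 1.4 = 10.640 m.
Braking distance = v²/(2a) = 57.755 / 5.300 = 10.897 m.
Total stopping distance = 10.640 + 10.897 = 21.537 m, vs 32 m available — it stops with 32 − 21.537 = 10.463 m to spare.

Yes — it stops about 10.5 m short of the obstacle, so it never reaches it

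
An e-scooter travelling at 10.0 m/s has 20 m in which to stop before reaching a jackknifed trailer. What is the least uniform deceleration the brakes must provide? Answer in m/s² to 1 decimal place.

Required deceleration ≈ 2.5 m/s²

v² = 2a·d ⇒ a = v²/(2d) = 10.0000² / (2 × 20.000) = 100.000 / 40.000 = 2.5000 m/s².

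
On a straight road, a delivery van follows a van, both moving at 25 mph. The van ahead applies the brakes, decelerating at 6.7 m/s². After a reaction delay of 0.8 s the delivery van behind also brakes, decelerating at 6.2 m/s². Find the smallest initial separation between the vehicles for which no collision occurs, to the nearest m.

Minimum gap ≈ 10 m

25 mph × 0.44704 = 11.1760 m/s.
Leader travels v²/(2a_L) = 124.903 / 13.400 = 9.321 m before stopping.
Follower covers v·t_r = 11.1760 × 0.8 = 8.941 m while reacting, then v²/(2a_F) = 124.903 / 12.400 = 10.073 m while braking, for a total of 8.941 + 10.073 = 19.014 m.
Since a_F ≤ a_L and the follower starts braking later, the follower is never slower than the leader, so the closest approach is when both have stopped.
Minimum gap = 19.014 − 9.321 = 9.693 m.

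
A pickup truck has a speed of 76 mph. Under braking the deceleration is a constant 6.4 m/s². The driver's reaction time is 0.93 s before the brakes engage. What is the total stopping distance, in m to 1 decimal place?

76 mph × 0.44704 = 33.9750 m/s.
Reaction distance = v·t_r = 33.9750 × 0.93 = 31.597 m.
Braking distance = v²/(2a) = 33.9750² / (2 × 6.400) = 1154.301 / 12.800 = 90.180 m.
Total = 31.597 + 90.180 = 121.777 m.

Total stopping distance ≈ 121.8 m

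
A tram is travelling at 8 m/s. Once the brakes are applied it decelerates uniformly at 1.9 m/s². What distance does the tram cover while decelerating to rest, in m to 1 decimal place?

Braking distance = v²/(2a) = 8.0000² / (2 × 1.900) = 64.000 / 3.800 = 16.842 m.

Braking distance ≈ 16.8 m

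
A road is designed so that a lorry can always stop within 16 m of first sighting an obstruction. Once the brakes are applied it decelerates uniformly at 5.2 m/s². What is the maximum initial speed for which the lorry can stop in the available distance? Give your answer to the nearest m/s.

v²/(2a) = d ⇒ v = √(2 × 5.200 × 16) = √166.40 = 12.8996 m/s.

Maximum speed ≈ 13 m/s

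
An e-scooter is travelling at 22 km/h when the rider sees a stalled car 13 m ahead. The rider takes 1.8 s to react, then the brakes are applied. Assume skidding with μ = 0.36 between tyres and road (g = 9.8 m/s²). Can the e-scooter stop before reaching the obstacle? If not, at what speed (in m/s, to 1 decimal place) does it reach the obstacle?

No — it strikes the obstacle at 4.8 m/s

22 km/h ÷ 3.6 = 6.1111 m/s.
a = μg = 0.36 × 9.8 = 3.528 m/s².
Reaction distance = 6.1111 × 1.8 = 11.000 m.
Braking distance needed to stop: v²/(2a) = 37.346 / 7.056 = 5.293 m, so total needed = 11.000 + 5.293 = 16.293 m > 13 m — it cannot stop.
Distance remaining when braking begins: 13 − 11.000 = 2.000 m.
v² = v₀² − 2a·d = 37.346 − 2 × 3.528 × 2.000 = 23.234 m²/s².
v = √23.234 = 4.820 m/s.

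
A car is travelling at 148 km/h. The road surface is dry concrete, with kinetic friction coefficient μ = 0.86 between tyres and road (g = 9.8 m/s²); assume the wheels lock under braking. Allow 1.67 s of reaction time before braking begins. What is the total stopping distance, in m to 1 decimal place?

148 km/h ÷ 3.6 = 41.1111 m/s.
a = μg = 0.86 × 9.8 = 8.428 m/s².
Reaction distance = v·t_r = 41.1111 × 1.67 = 68.656 m.
Braking distance = v²/(2a) = 41.1111² / (2 × 8.428) = 1690.123 / 16.856 = 100.268 m.
Total = 68.656 + 100.268 = 168.924 m.

Total stopping distance ≈ 168.9 m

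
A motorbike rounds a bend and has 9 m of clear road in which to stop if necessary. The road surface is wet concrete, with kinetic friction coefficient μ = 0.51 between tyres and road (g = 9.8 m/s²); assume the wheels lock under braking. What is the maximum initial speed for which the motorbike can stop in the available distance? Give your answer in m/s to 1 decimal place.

a = μg = 0.51 × 9.8 = 4.998 m/s².
v²/(2a) = d ⇒ v = √(2 × 4.998 × 9) = √89.96 = 9.4847 m/s.

Maximum speed ≈ 9.5 m/s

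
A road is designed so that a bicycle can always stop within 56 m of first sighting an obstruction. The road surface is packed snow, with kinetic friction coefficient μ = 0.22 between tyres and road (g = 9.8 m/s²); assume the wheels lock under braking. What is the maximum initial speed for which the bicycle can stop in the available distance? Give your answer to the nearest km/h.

Maximum speed ≈ 56 km/h

a = μg = 0.22 × 9.8 = 2.156 m/s².
v²/(2a) = d ⇒ v = √(2 × 2.156 × 56) = √241.47 = 15.5393 m/s.
15.5393 m/s × 3.6 = 55.941 km/h.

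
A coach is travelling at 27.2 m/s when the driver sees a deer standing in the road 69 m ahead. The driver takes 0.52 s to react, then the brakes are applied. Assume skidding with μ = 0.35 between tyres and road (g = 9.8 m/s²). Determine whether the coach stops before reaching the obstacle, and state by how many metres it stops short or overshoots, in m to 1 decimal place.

No — it overshoots by 53.0 m

a = μg = 0.35 × 9.8 = 3.430 m/s².
Reaction distance = 27.2000 × 0.52 = 14.144 m.
Braking distance = v²/(2a) = 739.840 / 6.860 = 107.848 m.
Total stopping distance = 14.144 + 107.848 = 121.992 m, vs 69 m available — it cannot stop in time and overshoots by 121.992 − 69 = 52.992 m.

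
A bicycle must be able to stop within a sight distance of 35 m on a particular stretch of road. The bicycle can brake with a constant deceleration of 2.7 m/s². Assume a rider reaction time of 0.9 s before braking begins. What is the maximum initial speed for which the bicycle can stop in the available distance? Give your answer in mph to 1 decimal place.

Stopping distance: v·t_r + v²/(2a) = 35 with t_r = 0.9 s and a = 2.700 m/s².
So v² + 4.860 v − 189.00 = 0.
Positive root: v = −a·t_r + √((a·t_r)² + 2a·d) = −2.430 + √(5.905 + 189.00) = 11.5308 m/s.
11.5308 m/s ÷ 0.44704 = 25.794 mph.

Maximum speed ≈ 25.8 mph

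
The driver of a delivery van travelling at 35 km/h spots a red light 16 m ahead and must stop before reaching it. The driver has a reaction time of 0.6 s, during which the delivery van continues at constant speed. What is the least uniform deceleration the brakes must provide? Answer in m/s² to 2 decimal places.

Required deceleration ≈ 4.65 m/s²

35 km/h ÷ 3.6 = 9.7222 m/s.
Distance covered during reaction = 9.7222 × 0.6 = 5.833 m.
Distance available for braking: 16 − 5.833 = 10.167 m.
v² = 2a·d ⇒ a = v²/(2d) = 9.7222² / (2 × 10.167) = 94.521 / 20.334 = 4.6484 m/s².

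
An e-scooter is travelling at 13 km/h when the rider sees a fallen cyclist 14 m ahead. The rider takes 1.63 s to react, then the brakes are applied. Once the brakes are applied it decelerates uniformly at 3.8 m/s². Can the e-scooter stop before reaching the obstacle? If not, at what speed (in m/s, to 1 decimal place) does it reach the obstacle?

Yes — it stops about 6.4 m short of the obstacle, so it never reaches it

13 km/h ÷ 3.6 = 3.6111 m/s.
Reaction distance = 3.6111 × 1.63 = 5.886 m.
Braking distance = v²/(2a) = 13.040 / 7.600 = 1.716 m.
Total stopping distance = 5.886 + 1.716 = 7.602 m, vs 14 m available — it stops with 14 − 7.602 = 6.398 m to spare.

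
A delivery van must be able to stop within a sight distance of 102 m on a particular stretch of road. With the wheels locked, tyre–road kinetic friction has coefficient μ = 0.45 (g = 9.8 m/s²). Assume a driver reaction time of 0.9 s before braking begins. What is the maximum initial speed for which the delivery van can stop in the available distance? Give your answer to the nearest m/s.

a = μg = 0.45 × 9.8 = 4.410 m/s².
Stopping distance: v·t_r + v²/(2a) = 102 with t_r = 0.9 s and a = 4.410 m/s².
So v² + 7.938 v − 899.64 = 0.
Positive root: v = −a·t_r + √((a·t_r)² + 2a·d) = −3.969 + √(15.753 + 899.64) = 26.2865 m/s.

Maximum speed ≈ 26 m/s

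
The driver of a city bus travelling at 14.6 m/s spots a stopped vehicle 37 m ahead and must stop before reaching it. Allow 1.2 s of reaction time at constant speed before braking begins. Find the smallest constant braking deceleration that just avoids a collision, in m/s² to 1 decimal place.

Required deceleration ≈ 5.5 m/s²

Distance covered during reaction = 14.6000 × 1.2 = 17.520 m.
Distance available for braking: 37 − 17.520 = 19.480 m.
v² = 2a·d ⇒ a = v²/(2d) = 14.6000² / (2 × 19.480) = 213.160 / 38.960 = 5.4713 m/s².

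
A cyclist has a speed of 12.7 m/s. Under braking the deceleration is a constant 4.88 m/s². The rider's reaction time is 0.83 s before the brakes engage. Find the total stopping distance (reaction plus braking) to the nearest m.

Total stopping distance ≈ 27 m

Reaction distance = v·t_r = 12.7000 × 0.83 = 10.541 m.
Braking distance = v²/(2a) = 12.7000² / (2 × 4.880) = 161.290 / 9.760 = 16.526 m.
Total = 10.541 + 16.526 = 27.067 m.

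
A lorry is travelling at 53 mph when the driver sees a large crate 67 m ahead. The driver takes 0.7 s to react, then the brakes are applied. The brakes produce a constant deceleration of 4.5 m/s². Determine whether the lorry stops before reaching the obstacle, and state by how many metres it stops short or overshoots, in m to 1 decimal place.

53 mph × 0.44704 = 23.6931 m/s.
Reaction distance = 23.6931 × 0.7 = 16.585 m.
Braking distance = v²/(2a) = 561.363 / 9.000 = 62.374 m.
Total stopping distance = 16.585 + 62.374 = 78.959 m, vs 67 m available — it cannot stop in time and overshoots by 78.959 − 67 = 11.959 m.

No — it overshoots by 12.0 m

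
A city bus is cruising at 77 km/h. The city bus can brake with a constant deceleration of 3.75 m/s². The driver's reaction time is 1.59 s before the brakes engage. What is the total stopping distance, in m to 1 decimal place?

77 km/h ÷ 3.6 = 21.3889 m/s.
Reaction distance = v·t_r = 21.3889 × 1.59 = 34.008 m.
Braking distance = v²/(2a) = 21.3889² / (2 × 3.750) = 457.485 / 7.500 = 60.998 m.
Total = 34.008 + 60.998 = 95.006 m.

Total stopping distance ≈ 95.0 m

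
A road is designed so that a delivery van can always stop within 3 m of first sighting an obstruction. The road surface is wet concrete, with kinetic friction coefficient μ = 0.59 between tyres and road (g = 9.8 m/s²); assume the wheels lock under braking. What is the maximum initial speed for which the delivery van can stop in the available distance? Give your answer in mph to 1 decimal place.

Maximum speed ≈ 13.2 mph

a = μg = 0.59 × 9.8 = 5.782 m/s².
v²/(2a) = d ⇒ v = √(2 × 5.782 × 3) = √34.69 = 5.8898 m/s.
5.8898 m/s ÷ 0.44704 = 13.175 mph.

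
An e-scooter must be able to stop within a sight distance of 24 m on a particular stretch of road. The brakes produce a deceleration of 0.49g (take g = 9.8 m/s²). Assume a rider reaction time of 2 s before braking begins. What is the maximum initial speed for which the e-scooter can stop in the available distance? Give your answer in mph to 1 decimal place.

a = 0.49 × 9.8 = 4.802 m/s².
Stopping distance: v·t_r + v²/(2a) = 24 with t_r = 2 s and a = 4.802 m/s².
So v² + 19.208 v − 230.50 = 0.
Positive root: v = −a·t_r + √((a·t_r)² + 2a·d) = −9.604 + √(92.237 + 230.50) = 8.3609 m/s.
8.3609 m/s ÷ 0.44704 = 18.703 mph.

Maximum speed ≈ 18.7 mph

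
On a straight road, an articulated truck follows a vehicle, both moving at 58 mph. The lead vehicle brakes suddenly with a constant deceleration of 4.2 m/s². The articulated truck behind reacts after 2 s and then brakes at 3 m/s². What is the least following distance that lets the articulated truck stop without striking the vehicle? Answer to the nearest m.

Minimum gap ≈ 84 m

58 mph × 0.44704 = 25.9283 m/s.
Leader travels v²/(2a_L) = 672.277 / 8.400 = 80.033 m before stopping.
Follower covers v·t_r = 25.9283 × 2 = 51.857 m while reacting, then v²/(2a_F) = 672.277 / 6.000 = 112.046 m while braking, for a total of 51.857 + 112.046 = 163.903 m.
Since a_F ≤ a_L and the follower starts braking later, the follower is never slower than the leader, so the closest approach is when both have stopped.
Minimum gap = 163.903 − 80.033 = 83.870 m.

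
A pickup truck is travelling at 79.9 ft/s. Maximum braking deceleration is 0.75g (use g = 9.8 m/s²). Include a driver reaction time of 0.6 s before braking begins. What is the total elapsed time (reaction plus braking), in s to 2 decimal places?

79.9 ft/s × 0.3048 = 24.3535 m/s.
a = 0.75 × 9.8 = 7.350 m/s².
Braking time = v/a = 24.3535 / 7.350 = 3.313 s.
Total = 0.6 + 3.313 = 3.913 s.

Total time ≈ 3.91 s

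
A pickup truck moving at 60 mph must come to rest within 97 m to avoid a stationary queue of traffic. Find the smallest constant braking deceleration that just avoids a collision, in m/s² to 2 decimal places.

Required deceleration ≈ 3.71 m/s²

60 mph × 0.44704 = 26.8224 m/s.
v² = 2a·d ⇒ a = v²/(2d) = 26.8224² / (2 × 97.000) = 719.441 / 194.000 = 3.7085 m/s².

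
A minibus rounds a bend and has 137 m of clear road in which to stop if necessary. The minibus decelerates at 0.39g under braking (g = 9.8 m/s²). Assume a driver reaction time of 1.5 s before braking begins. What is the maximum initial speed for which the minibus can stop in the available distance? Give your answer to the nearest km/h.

Maximum speed ≈ 98 km/h

a = 0.39 × 9.8 = 3.822 m/s².
Stopping distance: v·t_r + v²/(2a) = 137 with t_r = 1.5 s and a = 3.822 m/s².
So v² + 11.466 v − 1047.23 = 0.
Positive root: v = −a·t_r + √((a·t_r)² + 2a·d) = −5.733 + √(32.867 + 1047.23) = 27.1318 m/s.
27.1318 m/s × 3.6 = 97.674 km/h.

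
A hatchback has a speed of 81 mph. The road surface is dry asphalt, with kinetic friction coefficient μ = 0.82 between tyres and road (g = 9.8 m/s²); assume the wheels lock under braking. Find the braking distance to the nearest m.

81 mph × 0.44704 = 36.2102 m/s.
a = μg = 0.82 × 9.8 = 8.036 m/s².
Braking distance = v²/(2a) = 36.2102² / (2 × 8.036) = 1311.179 / 16.072 = 81.582 m.

Braking distance ≈ 82 m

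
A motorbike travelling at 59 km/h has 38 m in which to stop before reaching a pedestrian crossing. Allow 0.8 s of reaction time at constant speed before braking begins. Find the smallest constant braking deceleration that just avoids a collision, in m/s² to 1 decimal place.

59 km/h ÷ 3.6 = 16.3889 m/s.
Distance covered during reaction = 16.3889 × 0.8 = 13.111 m.
Distance available for braking: 38 − 13.111 = 24.889 m.
v² = 2a·d ⇒ a = v²/(2d) = 16.3889² / (2 × 24.889) = 268.596 / 49.778 = 5.3959 m/s².

Required deceleration ≈ 5.4 m/s²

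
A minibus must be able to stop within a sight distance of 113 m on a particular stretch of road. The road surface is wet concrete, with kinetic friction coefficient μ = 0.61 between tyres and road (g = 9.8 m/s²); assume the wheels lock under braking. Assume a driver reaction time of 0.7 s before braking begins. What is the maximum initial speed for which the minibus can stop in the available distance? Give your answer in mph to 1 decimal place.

Maximum speed ≈ 73.4 mph

a = μg = 0.61 × 9.8 = 5.978 m/s².
Stopping distance: v·t_r + v²/(2a) = 113 with t_r = 0.7 s and a = 5.978 m/s².
So v² + 8.369 v − 1351.03 = 0.
Positive root: v = −a·t_r + √((a·t_r)² + 2a·d) = −4.185 + √(17.514 + 1351.03) = 32.8088 m/s.
32.8088 m/s ÷ 0.44704 = 73.391 mph.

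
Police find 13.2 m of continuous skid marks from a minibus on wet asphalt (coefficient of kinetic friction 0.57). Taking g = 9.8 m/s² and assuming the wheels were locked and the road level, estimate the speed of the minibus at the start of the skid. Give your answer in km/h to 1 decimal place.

Initial speed ≈ 43.7 km/h

Deceleration a = μg = 0.57 × 9.8 = 5.586 m/s².
v = √(2a·d) = √(2 × 5.586 × 13.2) = √147.470 = 12.1437 m/s.
= 12.1437 × 3.6 = 43.717 km/h.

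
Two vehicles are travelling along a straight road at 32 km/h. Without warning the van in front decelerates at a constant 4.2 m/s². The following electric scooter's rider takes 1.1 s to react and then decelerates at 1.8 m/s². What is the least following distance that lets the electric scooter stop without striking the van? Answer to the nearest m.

32 km/h ÷ 3.6 = 8.8889 m/s.
Leader travels v²/(2a_L) = 79.013 / 8.400 = 9.406 m before stopping.
Follower covers v·t_r = 8.8889 × 1.1 = 9.778 m while reacting, then v²/(2a_F) = 79.013 / 3.600 = 21.948 m while braking, for a total of 9.778 + 21.948 = 31.726 m.
Since a_F ≤ a_L and the follower starts braking later, the follower is never slower than the leader, so the closest approach is when both have stopped.
Minimum gap = 31.726 − 9.406 = 22.320 m.

Minimum gap ≈ 22 m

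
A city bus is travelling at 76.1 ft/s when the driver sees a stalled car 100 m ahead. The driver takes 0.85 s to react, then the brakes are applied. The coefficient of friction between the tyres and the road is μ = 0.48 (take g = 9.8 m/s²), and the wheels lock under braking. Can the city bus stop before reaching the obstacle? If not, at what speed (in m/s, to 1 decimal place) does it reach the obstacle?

76.1 ft/s × 0.3048 = 23.1953 m/s.
a = μg = 0.48 × 9.8 = 4.704 m/s².
Reaction distance = 23.1953 × 0.85 = 19.716 m.
Braking distance = v²/(2a) = 538.022 / 9.408 = 57.188 m.
Total stopping distance = 19.716 + 57.188 = 76.904 m, vs 100 m available — it stops with 100 − 76.904 = 23.096 m to spare.

Yes — it stops about 23.1 m short of the obstacle, so it never reaches it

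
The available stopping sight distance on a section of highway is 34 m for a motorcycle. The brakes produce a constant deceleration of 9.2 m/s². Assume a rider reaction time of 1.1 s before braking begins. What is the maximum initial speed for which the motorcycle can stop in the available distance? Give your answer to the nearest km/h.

Maximum speed ≈ 61 km/h

Stopping distance: v·t_r + v²/(2a) = 34 with t_r = 1.1 s and a = 9.200 m/s².
So v² + 20.240 v − 625.60 = 0.
Positive root: v = −a·t_r + √((a·t_r)² + 2a·d) = −10.120 + √(102.414 + 625.60) = 16.8617 m/s.
16.8617 m/s × 3.6 = 60.702 km/h.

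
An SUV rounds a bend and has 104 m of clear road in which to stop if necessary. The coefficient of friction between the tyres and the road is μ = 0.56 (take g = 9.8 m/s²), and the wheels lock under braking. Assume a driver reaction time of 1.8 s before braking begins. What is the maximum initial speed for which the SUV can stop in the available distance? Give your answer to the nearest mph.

a = μg = 0.56 × 9.8 = 5.488 m/s².
Stopping distance: v·t_r + v²/(2a) = 104 with t_r = 1.8 s and a = 5.488 m/s².
So v² + 19.757 v − 1141.50 = 0.
Positive root: v = −a·t_r + √((a·t_r)² + 2a·d) = −9.878 + √(97.575 + 1141.50) = 25.3225 m/s.
25.3225 m/s ÷ 0.44704 = 56.645 mph.

Maximum speed ≈ 57 mph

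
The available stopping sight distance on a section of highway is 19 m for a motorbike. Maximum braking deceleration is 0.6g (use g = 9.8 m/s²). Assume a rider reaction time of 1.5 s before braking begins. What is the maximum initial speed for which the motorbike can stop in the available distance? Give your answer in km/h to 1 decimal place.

Maximum speed ≈ 30.7 km/h

a = 0.6 × 9.8 = 5.880 m/s².
Stopping distance: v·t_r + v²/(2a) = 19 with t_r = 1.5 s and a = 5.880 m/s².
So v² + 17.640 v − 223.44 = 0.
Positive root: v = −a·t_r + √((a·t_r)² + 2a·d) = −8.820 + √(77.792 + 223.44) = 8.5360 m/s.
8.5360 m/s × 3.6 = 30.730 km/h.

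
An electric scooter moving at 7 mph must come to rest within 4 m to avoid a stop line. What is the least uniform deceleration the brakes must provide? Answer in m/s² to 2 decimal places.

Required deceleration ≈ 1.22 m/s²

7 mph × 0.44704 = 3.1293 m/s.
v² = 2a·d ⇒ a = v²/(2d) = 3.1293² / (2 × 4.000) = 9.793 / 8.000 = 1.2241 m/s².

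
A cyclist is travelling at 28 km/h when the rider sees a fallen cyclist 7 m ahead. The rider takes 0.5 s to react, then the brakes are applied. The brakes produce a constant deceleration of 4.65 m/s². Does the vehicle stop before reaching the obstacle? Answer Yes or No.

28 km/h ÷ 3.6 = 7.7778 m/s.
Reaction distance = 7.7778 × 0.5 = 3.889 m.
Braking distance = v²/(2a) = 60.494 / 9.300 = 6.505 m.
Total stopping distance = 3.889 + 6.505 = 10.394 m, vs 7 m available — it cannot stop in time and overshoots by 10.394 − 7 = 3.394 m.

No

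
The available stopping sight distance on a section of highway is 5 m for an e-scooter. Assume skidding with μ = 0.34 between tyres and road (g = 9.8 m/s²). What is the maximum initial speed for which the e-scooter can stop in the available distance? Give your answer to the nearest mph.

a = μg = 0.34 × 9.8 = 3.332 m/s².
v²/(2a) = d ⇒ v = √(2 × 3.332 × 5) = √33.32 = 5.7723 m/s.
5.7723 m/s ÷ 0.44704 = 12.912 mph.

Maximum speed ≈ 13 mph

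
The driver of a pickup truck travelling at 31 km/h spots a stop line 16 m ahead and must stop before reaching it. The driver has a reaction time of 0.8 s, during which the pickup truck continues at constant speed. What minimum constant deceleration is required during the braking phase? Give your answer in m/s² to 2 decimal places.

31 km/h ÷ 3.6 = 8.6111 m/s.
Distance covered during reaction = 8.6111 × 0.8 = 6.889 m.
Distance available for braking: 16 − 6.889 = 9.111 m.
v² = 2a·d ⇒ a = v²/(2d) = 8.6111² / (2 × 9.111) = 74.151 / 18.222 = 4.0693 m/s².

Required deceleration ≈ 4.07 m/s²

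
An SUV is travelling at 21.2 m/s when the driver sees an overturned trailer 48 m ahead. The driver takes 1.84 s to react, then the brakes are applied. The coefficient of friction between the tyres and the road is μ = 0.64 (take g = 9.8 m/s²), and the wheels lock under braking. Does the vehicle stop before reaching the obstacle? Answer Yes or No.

No

a = μg = 0.64 × 9.8 = 6.272 m/s².
Reaction distance = 21.2000 × 1.84 = 39.008 m.
Braking distance = v²/(2a) = 449.440 / 12.544 = 35.829 m.
Total stopping distance = 39.008 + 35.829 = 74.837 m, vs 48 m available — it cannot stop in time and overshoots by 74.837 − 48 = 26.837 m.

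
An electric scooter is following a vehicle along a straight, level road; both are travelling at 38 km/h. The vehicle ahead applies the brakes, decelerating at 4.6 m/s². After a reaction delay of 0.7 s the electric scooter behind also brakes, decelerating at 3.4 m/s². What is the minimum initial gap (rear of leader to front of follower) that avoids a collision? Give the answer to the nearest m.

Minimum gap ≈ 12 m

38 km/h ÷ 3.6 = 10.5556 m/s.
Leader travels v²/(2a_L) = 111.421 / 9.200 = 12.111 m before stopping.
Follower covers v·t_r = 10.5556 × 0.7 = 7.389 m while reacting, then v²/(2a_F) = 111.421 / 6.800 = 16.385 m while braking, for a total of 7.389 + 16.385 = 23.774 m.
Since a_F ≤ a_L and the follower starts braking later, the follower is never slower than the leader, so the closest approach is when both have stopped.
Minimum gap = 23.774 − 12.111 = 11.663 m.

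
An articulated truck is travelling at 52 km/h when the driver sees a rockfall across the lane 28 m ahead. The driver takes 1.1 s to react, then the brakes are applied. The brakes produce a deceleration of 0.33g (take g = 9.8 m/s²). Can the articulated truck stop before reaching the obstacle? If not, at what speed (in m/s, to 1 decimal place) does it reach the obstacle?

52 km/h ÷ 3.6 = 14.4444 m/s.
a = 0.33 × 9.8 = 3.234 m/s².
Reaction distance = 14.4444 × 1.1 = 15.889 m.
Braking distance needed to stop: v²/(2a) = 208.641 / 6.468 = 32.257 m, so total needed = 15.889 + 32.257 = 48.146 m > 28 m — it cannot stop.
Distance remaining when braking begins: 28 − 15.889 = 12.111 m.
v² = v₀² − 2a·d = 208.641 − 2 × 3.234 × 12.111 = 130.307 m²/s².
v = √130.307 = 11.415 m/s.

No — it strikes the obstacle at 11.4 m/s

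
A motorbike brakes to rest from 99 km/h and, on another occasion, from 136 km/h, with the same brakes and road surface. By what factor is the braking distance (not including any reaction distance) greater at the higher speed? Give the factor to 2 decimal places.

Braking distance d = v²/(2a), so with a fixed, d ∝ v².
Factor = (136/99)² = 1.3737² = 1.8871.

Factor ≈ 1.89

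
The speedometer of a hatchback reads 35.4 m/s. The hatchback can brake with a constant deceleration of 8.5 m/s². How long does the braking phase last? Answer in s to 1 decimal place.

Braking time = v/a = 35.4000 / 8.500 = 4.165 s.

Braking time ≈ 4.2 s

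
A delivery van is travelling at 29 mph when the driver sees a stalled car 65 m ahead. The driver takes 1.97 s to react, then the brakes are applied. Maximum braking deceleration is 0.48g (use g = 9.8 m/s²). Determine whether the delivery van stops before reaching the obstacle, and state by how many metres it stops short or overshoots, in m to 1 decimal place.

Yes — it stops 21.6 m short of the obstacle

29 mph × 0.44704 = 12.9642 m/s.
a = 0.48 × 9.8 = 4.704 m/s².
Reaction distance = 12.9642 × 1.97 = 25.539 m.
Braking distance = v²/(2a) = 168.070 / 9.408 = 17.865 m.
Total stopping distance = 25.539 + 17.865 = 43.404 m, vs 65 m available — it stops with 65 − 43.404 = 21.596 m to spare.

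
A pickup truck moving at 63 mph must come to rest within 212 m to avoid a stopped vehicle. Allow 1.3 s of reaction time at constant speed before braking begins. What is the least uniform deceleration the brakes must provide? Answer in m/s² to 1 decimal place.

Required deceleration ≈ 2.3 m/s²

63 mph × 0.44704 = 28.1635 m/s.
Distance covered during reaction = 28.1635 × 1.3 = 36.613 m.
Distance available for braking: 212 − 36.613 = 175.387 m.
v² = 2a·d ⇒ a = v²/(2d) = 28.1635² / (2 × 175.387) = 793.183 / 350.774 = 2.2612 m/s².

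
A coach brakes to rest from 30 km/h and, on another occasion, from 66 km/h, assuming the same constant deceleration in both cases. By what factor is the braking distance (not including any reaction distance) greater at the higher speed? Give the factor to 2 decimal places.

Factor ≈ 4.84

Braking distance d = v²/(2a), so with a fixed, d ∝ v².
Factor = (66/30)² = 2.2000² = 4.8400.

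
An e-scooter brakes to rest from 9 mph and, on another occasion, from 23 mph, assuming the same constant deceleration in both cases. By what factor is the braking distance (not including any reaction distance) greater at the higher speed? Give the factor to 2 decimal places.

Factor ≈ 6.53

Braking distance d = v²/(2a), so with a fixed, d ∝ v².
Factor = (23/9)² = 2.5556² = 6.5311.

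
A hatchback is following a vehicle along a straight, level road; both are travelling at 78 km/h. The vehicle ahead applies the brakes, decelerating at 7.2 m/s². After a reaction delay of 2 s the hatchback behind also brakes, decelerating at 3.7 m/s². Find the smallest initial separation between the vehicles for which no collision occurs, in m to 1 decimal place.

78 km/h ÷ 3.6 = 21.6667 m/s.
Leader travels v²/(2a_L) = 469.446 / 14.400 = 32.600 m before stopping.
Follower covers v·t_r = 21.6667 × 2 = 43.333 m while reacting, then v²/(2a_F) = 469.446 / 7.400 = 63.439 m while braking, for a total of 43.333 + 63.439 = 106.772 m.
Since a_F ≤ a_L and the follower starts braking later, the follower is never slower than the leader, so the closest approach is when both have stopped.
Minimum gap = 106.772 − 32.600 = 74.172 m.

Minimum gap ≈ 74.2 m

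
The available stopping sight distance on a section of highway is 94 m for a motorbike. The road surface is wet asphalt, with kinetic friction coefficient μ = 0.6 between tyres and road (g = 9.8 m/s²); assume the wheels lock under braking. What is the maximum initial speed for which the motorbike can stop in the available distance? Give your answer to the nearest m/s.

a = μg = 0.6 × 9.8 = 5.880 m/s².
v²/(2a) = d ⇒ v = √(2 × 5.880 × 94) = √1105.44 = 33.2482 m/s.

Maximum speed ≈ 33 m/s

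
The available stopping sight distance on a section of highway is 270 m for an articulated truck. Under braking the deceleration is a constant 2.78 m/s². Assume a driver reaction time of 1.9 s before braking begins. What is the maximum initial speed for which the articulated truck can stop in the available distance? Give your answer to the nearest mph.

Maximum speed ≈ 76 mph

Stopping distance: v·t_r + v²/(2a) = 270 with t_r = 1.9 s and a = 2.780 m/s².
So v² + 10.564 v − 1501.20 = 0.
Positive root: v = −a·t_r + √((a·t_r)² + 2a·d) = −5.282 + √(27.900 + 1501.20) = 33.8217 m/s.
33.8217 m/s ÷ 0.44704 = 75.657 mph.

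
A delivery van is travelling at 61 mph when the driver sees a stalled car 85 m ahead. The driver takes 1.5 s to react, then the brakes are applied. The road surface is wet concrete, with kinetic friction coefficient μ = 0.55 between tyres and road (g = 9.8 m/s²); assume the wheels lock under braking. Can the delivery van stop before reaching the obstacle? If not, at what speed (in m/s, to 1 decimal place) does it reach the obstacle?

No — it strikes the obstacle at 16.4 m/s

61 mph × 0.44704 = 27.2694 m/s.
a = μg = 0.55 × 9.8 = 5.390 m/s².
Reaction distance = 27.2694 × 1.5 = 40.904 m.
Braking distance needed to stop: v²/(2a) = 743.620 / 10.780 = 68.981 m, so total needed = 40.904 + 68.981 = 109.885 m > 85 m — it cannot stop.
Distance remaining when braking begins: 85 − 40.904 = 44.096 m.
v² = v₀² − 2a·d = 743.620 − 2 × 5.390 × 44.096 = 268.265 m²/s².
v = √268.265 = 16.379 m/s.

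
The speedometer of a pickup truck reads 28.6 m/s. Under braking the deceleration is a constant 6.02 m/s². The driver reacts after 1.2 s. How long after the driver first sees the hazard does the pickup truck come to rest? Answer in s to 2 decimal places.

Braking time = v/a = 28.6000 / 6.020 = 4.751 s.
Total = 1.2 + 4.751 = 5.951 s.

Total time ≈ 5.95 s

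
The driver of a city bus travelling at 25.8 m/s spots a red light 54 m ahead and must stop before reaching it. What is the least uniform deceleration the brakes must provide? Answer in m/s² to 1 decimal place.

Required deceleration ≈ 6.2 m/s²

v² = 2a·d ⇒ a = v²/(2d) = 25.8000² / (2 × 54.000) = 665.640 / 108.000 = 6.1633 m/s².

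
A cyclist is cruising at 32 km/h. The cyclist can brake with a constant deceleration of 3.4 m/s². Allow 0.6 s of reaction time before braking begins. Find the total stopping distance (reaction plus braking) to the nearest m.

32 km/h ÷ 3.6 = 8.8889 m/s.
Reaction distance = v·t_r = 8.8889 × 0.6 = 5.333 m.
Braking distance = v²/(2a) = 8.8889² / (2 × 3.400) = 79.013 / 6.800 = 11.620 m.
Total = 5.333 + 11.620 = 16.953 m.

Total stopping distance ≈ 17 m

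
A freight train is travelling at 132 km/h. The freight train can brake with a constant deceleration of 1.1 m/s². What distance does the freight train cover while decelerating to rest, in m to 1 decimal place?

Braking distance ≈ 611.1 m

132 km/h ÷ 3.6 = 36.6667 m/s.
Braking distance = v²/(2a) = 36.6667² / (2 × 1.100) = 1344.447 / 2.200 = 611.112 m.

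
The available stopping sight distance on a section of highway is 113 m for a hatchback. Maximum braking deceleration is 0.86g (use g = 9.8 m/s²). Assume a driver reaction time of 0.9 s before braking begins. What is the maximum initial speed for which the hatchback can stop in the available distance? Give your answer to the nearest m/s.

Maximum speed ≈ 37 m/s

a = 0.86 × 9.8 = 8.428 m/s².
Stopping distance: v·t_r + v²/(2a) = 113 with t_r = 0.9 s and a = 8.428 m/s².
So v² + 15.170 v − 1904.73 = 0.
Positive root: v = −a·t_r + √((a·t_r)² + 2a·d) = −7.585 + √(57.532 + 1904.73) = 36.7124 m/s.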